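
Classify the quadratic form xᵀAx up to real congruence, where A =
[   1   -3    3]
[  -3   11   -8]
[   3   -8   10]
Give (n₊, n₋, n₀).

step 0: pivot 1 → sign +
step 1: pivot 2 → sign +
step 2: pivot 1/2 → sign +
signature = (3, 0, 0)

Answer: (3, 0, 0)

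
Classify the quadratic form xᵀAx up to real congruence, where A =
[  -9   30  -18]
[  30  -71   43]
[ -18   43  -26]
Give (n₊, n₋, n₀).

Answer: (2, 1, 0)

Derivation:
step 0: pivot -9 → sign −
step 1: pivot 29 → sign +
step 2: pivot 1/29 → sign +
signature = (2, 1, 0)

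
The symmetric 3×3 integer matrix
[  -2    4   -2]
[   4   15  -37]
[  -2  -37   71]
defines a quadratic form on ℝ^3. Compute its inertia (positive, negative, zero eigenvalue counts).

Answer: (1, 2, 0)

Derivation:
step 0: pivot -2 → sign −
step 1: pivot 23 → sign +
step 2: pivot -2/23 → sign −
signature = (1, 2, 0)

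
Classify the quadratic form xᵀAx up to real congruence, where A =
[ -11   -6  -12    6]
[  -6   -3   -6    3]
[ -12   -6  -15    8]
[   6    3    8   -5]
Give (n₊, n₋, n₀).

Answer: (1, 3, 0)

Derivation:
step 0: pivot -11 → sign −
step 1: pivot 3/11 → sign +
step 2: pivot -3 → sign −
step 3: pivot -2/3 → sign −
signature = (1, 3, 0)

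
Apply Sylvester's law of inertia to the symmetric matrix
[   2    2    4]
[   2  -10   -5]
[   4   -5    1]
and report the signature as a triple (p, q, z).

Answer: (1, 2, 0)

Derivation:
step 0: pivot 2 → sign +
step 1: pivot -12 → sign −
step 2: pivot -1/4 → sign −
signature = (1, 2, 0)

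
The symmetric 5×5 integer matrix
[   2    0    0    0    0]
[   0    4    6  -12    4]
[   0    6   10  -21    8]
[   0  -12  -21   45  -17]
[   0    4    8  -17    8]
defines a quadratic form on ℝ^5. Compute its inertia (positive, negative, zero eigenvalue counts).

step 0: pivot 2 → sign +
step 1: pivot 4 → sign +
step 2: pivot 1 → sign +
step 3: pivot 2 → sign +
step 4: pivot -1/2 → sign −
signature = (4, 1, 0)

Answer: (4, 1, 0)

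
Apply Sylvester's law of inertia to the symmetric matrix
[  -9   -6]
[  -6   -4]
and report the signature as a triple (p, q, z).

step 0: pivot -9 → sign −
step 1: row/col 1 already zero → sign 0
signature = (0, 1, 1)

Answer: (0, 1, 1)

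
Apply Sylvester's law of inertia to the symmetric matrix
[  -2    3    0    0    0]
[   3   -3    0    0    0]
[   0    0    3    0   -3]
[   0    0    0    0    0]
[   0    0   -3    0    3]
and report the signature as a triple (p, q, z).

step 0: pivot -2 → sign −
step 1: pivot 3/2 → sign +
step 2: pivot 3 → sign +
step 3: row/col 3 already zero → sign 0
step 4: row/col 4 already zero → sign 0
signature = (2, 1, 2)

Answer: (2, 1, 2)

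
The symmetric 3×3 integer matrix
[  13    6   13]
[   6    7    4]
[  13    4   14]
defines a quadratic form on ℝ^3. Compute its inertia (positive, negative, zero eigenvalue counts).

Answer: (3, 0, 0)

Derivation:
step 0: pivot 13 → sign +
step 1: pivot 55/13 → sign +
step 2: pivot 3/55 → sign +
signature = (3, 0, 0)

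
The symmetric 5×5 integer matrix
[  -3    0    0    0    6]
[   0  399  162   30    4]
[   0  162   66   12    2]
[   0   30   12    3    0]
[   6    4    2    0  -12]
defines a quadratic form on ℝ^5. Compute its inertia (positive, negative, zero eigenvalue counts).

step 0: pivot -3 → sign −
step 1: pivot 399 → sign +
step 2: pivot 30/133 → sign +
step 3: pivot 3/5 → sign +
step 4: pivot -2/3 → sign −
signature = (3, 2, 0)

Answer: (3, 2, 0)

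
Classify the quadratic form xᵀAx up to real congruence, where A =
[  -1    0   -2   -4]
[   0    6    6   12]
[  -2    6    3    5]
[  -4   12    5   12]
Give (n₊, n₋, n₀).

Answer: (3, 1, 0)

Derivation:
step 0: pivot -1 → sign −
step 1: pivot 6 → sign +
step 2: pivot 1 → sign +
step 3: pivot 3 → sign +
signature = (3, 1, 0)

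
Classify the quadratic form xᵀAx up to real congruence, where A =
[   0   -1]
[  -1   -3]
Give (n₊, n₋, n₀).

step 0: pivot -3 → sign −
step 1: pivot 1/3 → sign +
signature = (1, 1, 0)

Answer: (1, 1, 0)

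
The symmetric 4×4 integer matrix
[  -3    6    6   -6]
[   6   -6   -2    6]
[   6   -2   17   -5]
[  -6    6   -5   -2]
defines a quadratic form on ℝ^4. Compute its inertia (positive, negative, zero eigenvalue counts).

Answer: (3, 1, 0)

Derivation:
step 0: pivot -3 → sign −
step 1: pivot 6 → sign +
step 2: pivot 37/3 → sign +
step 3: pivot 1/37 → sign +
signature = (3, 1, 0)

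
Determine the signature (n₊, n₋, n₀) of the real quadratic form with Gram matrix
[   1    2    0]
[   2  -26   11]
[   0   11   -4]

Answer: (2, 1, 0)

Derivation:
step 0: pivot 1 → sign +
step 1: pivot -30 → sign −
step 2: pivot 1/30 → sign +
signature = (2, 1, 0)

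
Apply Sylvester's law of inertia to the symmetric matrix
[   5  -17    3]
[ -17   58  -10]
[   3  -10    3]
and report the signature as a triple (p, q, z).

Answer: (3, 0, 0)

Derivation:
step 0: pivot 5 → sign +
step 1: pivot 1/5 → sign +
step 2: pivot 1 → sign +
signature = (3, 0, 0)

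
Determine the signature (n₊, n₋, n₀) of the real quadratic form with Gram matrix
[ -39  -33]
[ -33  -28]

Answer: (0, 2, 0)

Derivation:
step 0: pivot -39 → sign −
step 1: pivot -1/13 → sign −
signature = (0, 2, 0)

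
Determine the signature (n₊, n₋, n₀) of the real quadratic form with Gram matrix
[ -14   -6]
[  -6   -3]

Answer: (0, 2, 0)

Derivation:
step 0: pivot -14 → sign −
step 1: pivot -3/7 → sign −
signature = (0, 2, 0)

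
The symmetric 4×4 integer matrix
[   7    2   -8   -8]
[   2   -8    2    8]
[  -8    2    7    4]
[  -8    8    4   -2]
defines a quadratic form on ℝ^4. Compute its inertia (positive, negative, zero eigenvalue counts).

Answer: (2, 1, 1)

Derivation:
step 0: pivot 7 → sign +
step 1: pivot -60/7 → sign −
step 2: pivot 6/5 → sign +
step 3: row/col 3 already zero → sign 0
signature = (2, 1, 1)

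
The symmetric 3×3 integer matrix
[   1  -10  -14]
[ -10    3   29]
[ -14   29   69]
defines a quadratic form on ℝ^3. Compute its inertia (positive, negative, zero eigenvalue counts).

Answer: (2, 1, 0)

Derivation:
step 0: pivot 1 → sign +
step 1: pivot -97 → sign −
step 2: pivot 2/97 → sign +
signature = (2, 1, 0)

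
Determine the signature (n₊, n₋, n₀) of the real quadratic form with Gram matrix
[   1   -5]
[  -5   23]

step 0: pivot 1 → sign +
step 1: pivot -2 → sign −
signature = (1, 1, 0)

Answer: (1, 1, 0)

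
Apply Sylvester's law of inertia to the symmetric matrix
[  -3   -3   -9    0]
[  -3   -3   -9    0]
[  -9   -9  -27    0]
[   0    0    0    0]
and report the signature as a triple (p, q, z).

Answer: (0, 1, 3)

Derivation:
step 0: pivot -3 → sign −
step 1: row/col 1 already zero → sign 0
step 2: row/col 2 already zero → sign 0
step 3: row/col 3 already zero → sign 0
signature = (0, 1, 3)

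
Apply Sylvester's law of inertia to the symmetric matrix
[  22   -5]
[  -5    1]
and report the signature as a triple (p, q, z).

step 0: pivot 22 → sign +
step 1: pivot -3/22 → sign −
signature = (1, 1, 0)

Answer: (1, 1, 0)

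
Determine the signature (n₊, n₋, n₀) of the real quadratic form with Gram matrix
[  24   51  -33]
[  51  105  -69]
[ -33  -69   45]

step 0: pivot 24 → sign +
step 1: pivot -27/8 → sign −
step 2: row/col 2 already zero → sign 0
signature = (1, 1, 1)

Answer: (1, 1, 1)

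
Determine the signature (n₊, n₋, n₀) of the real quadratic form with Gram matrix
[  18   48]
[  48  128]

step 0: pivot 18 → sign +
step 1: row/col 1 already zero → sign 0
signature = (1, 0, 1)

Answer: (1, 0, 1)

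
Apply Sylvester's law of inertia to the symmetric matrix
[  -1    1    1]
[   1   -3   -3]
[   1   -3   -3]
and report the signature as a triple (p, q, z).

step 0: pivot -1 → sign −
step 1: pivot -2 → sign −
step 2: row/col 2 already zero → sign 0
signature = (0, 2, 1)

Answer: (0, 2, 1)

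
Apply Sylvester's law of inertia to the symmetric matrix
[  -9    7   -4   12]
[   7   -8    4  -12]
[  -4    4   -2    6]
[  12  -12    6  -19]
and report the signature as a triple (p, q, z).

step 0: pivot -9 → sign −
step 1: pivot -23/9 → sign −
step 2: pivot 2/23 → sign +
step 3: pivot -1 → sign −
signature = (1, 3, 0)

Answer: (1, 3, 0)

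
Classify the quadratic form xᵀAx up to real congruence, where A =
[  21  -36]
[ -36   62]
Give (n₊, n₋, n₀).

step 0: pivot 21 → sign +
step 1: pivot 2/7 → sign +
signature = (2, 0, 0)

Answer: (2, 0, 0)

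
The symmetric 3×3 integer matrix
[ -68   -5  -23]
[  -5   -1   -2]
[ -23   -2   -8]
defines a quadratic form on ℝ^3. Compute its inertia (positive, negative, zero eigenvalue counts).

step 0: pivot -68 → sign −
step 1: pivot -43/68 → sign −
step 2: pivot -3/43 → sign −
signature = (0, 3, 0)

Answer: (0, 3, 0)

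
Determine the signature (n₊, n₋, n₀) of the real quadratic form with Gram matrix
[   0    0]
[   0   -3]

Answer: (0, 1, 1)

Derivation:
step 0: pivot -3 → sign −
step 1: row/col 1 already zero → sign 0
signature = (0, 1, 1)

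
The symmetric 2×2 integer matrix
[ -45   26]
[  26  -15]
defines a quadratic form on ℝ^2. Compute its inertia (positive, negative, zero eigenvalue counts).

step 0: pivot -45 → sign −
step 1: pivot 1/45 → sign +
signature = (1, 1, 0)

Answer: (1, 1, 0)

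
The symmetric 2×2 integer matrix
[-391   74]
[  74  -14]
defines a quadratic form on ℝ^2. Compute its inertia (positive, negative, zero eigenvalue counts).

step 0: pivot -391 → sign −
step 1: pivot 2/391 → sign +
signature = (1, 1, 0)

Answer: (1, 1, 0)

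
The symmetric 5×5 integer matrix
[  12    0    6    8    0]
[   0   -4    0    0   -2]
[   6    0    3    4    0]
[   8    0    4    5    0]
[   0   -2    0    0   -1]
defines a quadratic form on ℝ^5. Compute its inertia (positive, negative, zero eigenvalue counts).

Answer: (1, 2, 2)

Derivation:
step 0: pivot 12 → sign +
step 1: pivot -4 → sign −
step 2: pivot -1/3 → sign −
step 3: row/col 3 already zero → sign 0
step 4: row/col 4 already zero → sign 0
signature = (1, 2, 2)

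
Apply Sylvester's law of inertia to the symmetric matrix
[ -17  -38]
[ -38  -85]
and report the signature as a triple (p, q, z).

step 0: pivot -17 → sign −
step 1: pivot -1/17 → sign −
signature = (0, 2, 0)

Answer: (0, 2, 0)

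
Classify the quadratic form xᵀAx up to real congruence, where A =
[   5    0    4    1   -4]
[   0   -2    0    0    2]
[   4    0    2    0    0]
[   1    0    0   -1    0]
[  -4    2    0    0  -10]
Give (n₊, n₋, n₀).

Answer: (1, 3, 1)

Derivation:
step 0: pivot 5 → sign +
step 1: pivot -2 → sign −
step 2: pivot -6/5 → sign −
step 3: pivot -2/3 → sign −
step 4: row/col 4 already zero → sign 0
signature = (1, 3, 1)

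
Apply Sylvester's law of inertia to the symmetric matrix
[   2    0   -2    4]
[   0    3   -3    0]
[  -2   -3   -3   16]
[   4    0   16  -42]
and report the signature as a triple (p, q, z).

step 0: pivot 2 → sign +
step 1: pivot 3 → sign +
step 2: pivot -8 → sign −
step 3: row/col 3 already zero → sign 0
signature = (2, 1, 1)

Answer: (2, 1, 1)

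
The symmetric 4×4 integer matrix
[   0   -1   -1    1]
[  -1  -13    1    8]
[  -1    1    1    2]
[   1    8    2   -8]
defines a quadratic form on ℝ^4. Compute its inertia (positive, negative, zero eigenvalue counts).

step 0: pivot -13 → sign −
step 1: pivot 1/13 → sign +
step 2: pivot -14 → sign −
step 3: pivot -3/7 → sign −
signature = (1, 3, 0)

Answer: (1, 3, 0)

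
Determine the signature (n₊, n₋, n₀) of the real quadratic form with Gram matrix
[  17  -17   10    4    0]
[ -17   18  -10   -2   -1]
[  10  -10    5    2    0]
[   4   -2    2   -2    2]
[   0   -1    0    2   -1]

Answer: (3, 2, 0)

Derivation:
step 0: pivot 17 → sign +
step 1: pivot 1 → sign +
step 2: pivot -15/17 → sign −
step 3: pivot -34/5 → sign −
step 4: pivot 6/17 → sign +
signature = (3, 2, 0)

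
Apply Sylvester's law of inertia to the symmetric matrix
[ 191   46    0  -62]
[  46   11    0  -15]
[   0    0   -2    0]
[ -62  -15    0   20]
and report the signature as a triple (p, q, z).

step 0: pivot 191 → sign +
step 1: pivot -15/191 → sign −
step 2: pivot -2 → sign −
step 3: pivot -1/15 → sign −
signature = (1, 3, 0)

Answer: (1, 3, 0)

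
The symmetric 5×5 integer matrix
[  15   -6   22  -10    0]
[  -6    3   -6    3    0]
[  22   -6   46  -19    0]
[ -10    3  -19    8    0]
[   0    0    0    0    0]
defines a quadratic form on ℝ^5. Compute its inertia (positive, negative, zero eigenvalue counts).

step 0: pivot 15 → sign +
step 1: pivot 3/5 → sign +
step 2: pivot 2/3 → sign +
step 3: pivot -1/2 → sign −
step 4: row/col 4 already zero → sign 0
signature = (3, 1, 1)

Answer: (3, 1, 1)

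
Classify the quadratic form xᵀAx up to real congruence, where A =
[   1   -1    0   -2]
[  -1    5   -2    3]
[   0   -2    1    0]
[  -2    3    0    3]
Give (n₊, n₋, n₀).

step 0: pivot 1 → sign +
step 1: pivot 4 → sign +
step 2: pivot -5/4 → sign −
step 3: pivot 1/5 → sign +
signature = (3, 1, 0)

Answer: (3, 1, 0)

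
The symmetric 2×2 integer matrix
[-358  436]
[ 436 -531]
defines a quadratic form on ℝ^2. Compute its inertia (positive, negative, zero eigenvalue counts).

Answer: (0, 2, 0)

Derivation:
step 0: pivot -358 → sign −
step 1: pivot -1/179 → sign −
signature = (0, 2, 0)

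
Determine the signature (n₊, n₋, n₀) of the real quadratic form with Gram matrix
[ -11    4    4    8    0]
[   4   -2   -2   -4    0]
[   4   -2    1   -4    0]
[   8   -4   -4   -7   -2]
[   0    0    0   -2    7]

Answer: (3, 2, 0)

Derivation:
step 0: pivot -11 → sign −
step 1: pivot -6/11 → sign −
step 2: pivot 3 → sign +
step 3: pivot 1 → sign +
step 4: pivot 3 → sign +
signature = (3, 2, 0)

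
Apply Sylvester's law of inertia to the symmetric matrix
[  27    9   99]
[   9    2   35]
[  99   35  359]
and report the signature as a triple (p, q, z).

Answer: (1, 1, 1)

Derivation:
step 0: pivot 27 → sign +
step 1: pivot -1 → sign −
step 2: row/col 2 already zero → sign 0
signature = (1, 1, 1)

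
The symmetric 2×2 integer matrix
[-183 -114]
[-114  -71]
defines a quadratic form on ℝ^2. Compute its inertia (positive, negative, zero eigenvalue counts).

step 0: pivot -183 → sign −
step 1: pivot 1/61 → sign +
signature = (1, 1, 0)

Answer: (1, 1, 0)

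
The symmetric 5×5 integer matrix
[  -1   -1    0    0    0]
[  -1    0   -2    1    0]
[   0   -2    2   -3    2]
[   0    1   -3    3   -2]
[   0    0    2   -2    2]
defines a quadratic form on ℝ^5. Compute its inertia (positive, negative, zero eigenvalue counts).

step 0: pivot -1 → sign −
step 1: pivot 1 → sign +
step 2: pivot -2 → sign −
step 3: pivot 5/2 → sign +
step 4: pivot 2/5 → sign +
signature = (3, 2, 0)

Answer: (3, 2, 0)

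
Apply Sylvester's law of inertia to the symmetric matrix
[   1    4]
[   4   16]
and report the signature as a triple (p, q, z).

Answer: (1, 0, 1)

Derivation:
step 0: pivot 1 → sign +
step 1: row/col 1 already zero → sign 0
signature = (1, 0, 1)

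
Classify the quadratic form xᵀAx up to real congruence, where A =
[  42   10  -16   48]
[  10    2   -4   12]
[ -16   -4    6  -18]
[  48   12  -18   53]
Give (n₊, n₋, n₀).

step 0: pivot 42 → sign +
step 1: pivot -8/21 → sign −
step 2: pivot -1 → sign −
step 3: row/col 3 already zero → sign 0
signature = (1, 2, 1)

Answer: (1, 2, 1)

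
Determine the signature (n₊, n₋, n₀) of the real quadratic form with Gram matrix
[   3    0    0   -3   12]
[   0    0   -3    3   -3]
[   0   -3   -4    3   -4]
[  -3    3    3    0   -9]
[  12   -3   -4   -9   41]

step 0: pivot 3 → sign +
step 1: pivot -4 → sign −
step 2: pivot 9/4 → sign +
step 3: pivot -1 → sign −
step 4: pivot -3 → sign −
signature = (2, 3, 0)

Answer: (2, 3, 0)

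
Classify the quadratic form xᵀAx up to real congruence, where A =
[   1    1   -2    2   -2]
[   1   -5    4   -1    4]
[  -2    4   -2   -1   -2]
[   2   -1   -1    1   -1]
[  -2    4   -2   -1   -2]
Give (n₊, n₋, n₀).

Answer: (1, 2, 2)

Derivation:
step 0: pivot 1 → sign +
step 1: pivot -6 → sign −
step 2: pivot -3/2 → sign −
step 3: row/col 3 already zero → sign 0
step 4: row/col 4 already zero → sign 0
signature = (1, 2, 2)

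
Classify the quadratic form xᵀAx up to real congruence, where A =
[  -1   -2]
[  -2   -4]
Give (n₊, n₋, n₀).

step 0: pivot -1 → sign −
step 1: row/col 1 already zero → sign 0
signature = (0, 1, 1)

Answer: (0, 1, 1)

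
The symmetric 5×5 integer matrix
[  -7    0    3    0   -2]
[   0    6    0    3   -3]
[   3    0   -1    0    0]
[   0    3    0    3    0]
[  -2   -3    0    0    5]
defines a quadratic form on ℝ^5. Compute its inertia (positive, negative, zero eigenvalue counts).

Answer: (3, 1, 1)

Derivation:
step 0: pivot -7 → sign −
step 1: pivot 6 → sign +
step 2: pivot 2/7 → sign +
step 3: pivot 3/2 → sign +
step 4: row/col 4 already zero → sign 0
signature = (3, 1, 1)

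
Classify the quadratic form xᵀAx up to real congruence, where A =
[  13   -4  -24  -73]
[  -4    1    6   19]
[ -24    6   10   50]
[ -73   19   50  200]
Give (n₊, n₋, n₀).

step 0: pivot 13 → sign +
step 1: pivot -3/13 → sign −
step 2: pivot -26 → sign −
step 3: pivot -6/13 → sign −
signature = (1, 3, 0)

Answer: (1, 3, 0)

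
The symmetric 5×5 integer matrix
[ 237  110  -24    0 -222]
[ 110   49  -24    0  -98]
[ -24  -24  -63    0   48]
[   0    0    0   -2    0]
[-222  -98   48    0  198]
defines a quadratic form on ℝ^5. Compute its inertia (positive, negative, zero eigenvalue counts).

step 0: pivot 237 → sign +
step 1: pivot -487/237 → sign −
step 2: pivot 7335/487 → sign +
step 3: pivot -2 → sign −
step 4: pivot 2/815 → sign +
signature = (3, 2, 0)

Answer: (3, 2, 0)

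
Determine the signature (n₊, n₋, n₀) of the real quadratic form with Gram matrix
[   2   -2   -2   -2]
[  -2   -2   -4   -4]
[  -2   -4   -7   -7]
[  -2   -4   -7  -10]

Answer: (1, 2, 1)

Derivation:
step 0: pivot 2 → sign +
step 1: pivot -4 → sign −
step 2: pivot -3 → sign −
step 3: row/col 3 already zero → sign 0
signature = (1, 2, 1)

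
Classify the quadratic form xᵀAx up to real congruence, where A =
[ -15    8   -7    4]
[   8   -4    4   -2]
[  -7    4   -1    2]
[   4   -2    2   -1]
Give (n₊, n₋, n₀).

step 0: pivot -15 → sign −
step 1: pivot 4/15 → sign +
step 2: pivot 2 → sign +
step 3: row/col 3 already zero → sign 0
signature = (2, 1, 1)

Answer: (2, 1, 1)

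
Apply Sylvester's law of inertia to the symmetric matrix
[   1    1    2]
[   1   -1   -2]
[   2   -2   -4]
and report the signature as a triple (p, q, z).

step 0: pivot 1 → sign +
step 1: pivot -2 → sign −
step 2: row/col 2 already zero → sign 0
signature = (1, 1, 1)

Answer: (1, 1, 1)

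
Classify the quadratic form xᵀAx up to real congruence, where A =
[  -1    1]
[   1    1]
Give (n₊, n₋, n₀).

step 0: pivot -1 → sign −
step 1: pivot 2 → sign +
signature = (1, 1, 0)

Answer: (1, 1, 0)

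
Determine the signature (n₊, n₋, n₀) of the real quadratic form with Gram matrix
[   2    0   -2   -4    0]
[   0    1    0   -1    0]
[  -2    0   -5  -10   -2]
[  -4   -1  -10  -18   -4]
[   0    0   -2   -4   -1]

Answer: (3, 2, 0)

Derivation:
step 0: pivot 2 → sign +
step 1: pivot 1 → sign +
step 2: pivot -7 → sign −
step 3: pivot 1 → sign +
step 4: pivot -3/7 → sign −
signature = (3, 2, 0)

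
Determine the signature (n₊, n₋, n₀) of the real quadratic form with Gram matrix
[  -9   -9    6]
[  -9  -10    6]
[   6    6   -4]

Answer: (0, 2, 1)

Derivation:
step 0: pivot -9 → sign −
step 1: pivot -1 → sign −
step 2: row/col 2 already zero → sign 0
signature = (0, 2, 1)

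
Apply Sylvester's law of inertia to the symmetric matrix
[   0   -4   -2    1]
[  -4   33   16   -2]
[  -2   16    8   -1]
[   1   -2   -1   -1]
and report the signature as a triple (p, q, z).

Answer: (2, 1, 1)

Derivation:
step 0: pivot 33 → sign +
step 1: pivot -16/33 → sign −
step 2: pivot 1/4 → sign +
step 3: row/col 3 already zero → sign 0
signature = (2, 1, 1)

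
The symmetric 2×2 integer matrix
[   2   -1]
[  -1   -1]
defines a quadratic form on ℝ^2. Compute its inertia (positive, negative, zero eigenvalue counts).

step 0: pivot 2 → sign +
step 1: pivot -3/2 → sign −
signature = (1, 1, 0)

Answer: (1, 1, 0)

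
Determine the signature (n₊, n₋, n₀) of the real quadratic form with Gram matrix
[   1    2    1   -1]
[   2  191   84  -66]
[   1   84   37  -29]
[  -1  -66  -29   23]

Answer: (3, 0, 1)

Derivation:
step 0: pivot 1 → sign +
step 1: pivot 187 → sign +
step 2: pivot 8/187 → sign +
step 3: row/col 3 already zero → sign 0
signature = (3, 0, 1)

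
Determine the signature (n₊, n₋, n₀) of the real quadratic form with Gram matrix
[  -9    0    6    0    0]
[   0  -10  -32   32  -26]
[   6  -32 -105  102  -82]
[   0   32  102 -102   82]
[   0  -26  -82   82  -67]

step 0: pivot -9 → sign −
step 1: pivot -10 → sign −
step 2: pivot 7/5 → sign +
step 3: pivot 2/7 → sign +
step 4: pivot -3 → sign −
signature = (2, 3, 0)

Answer: (2, 3, 0)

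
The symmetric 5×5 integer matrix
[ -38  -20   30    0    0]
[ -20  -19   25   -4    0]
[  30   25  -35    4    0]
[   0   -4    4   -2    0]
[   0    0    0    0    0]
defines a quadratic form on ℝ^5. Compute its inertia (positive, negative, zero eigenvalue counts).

step 0: pivot -38 → sign −
step 1: pivot -161/19 → sign −
step 2: pivot -30/23 → sign −
step 3: pivot -2/105 → sign −
step 4: row/col 4 already zero → sign 0
signature = (0, 4, 1)

Answer: (0, 4, 1)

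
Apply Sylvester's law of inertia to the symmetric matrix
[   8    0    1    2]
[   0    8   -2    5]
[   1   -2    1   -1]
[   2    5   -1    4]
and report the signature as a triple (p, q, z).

Answer: (4, 0, 0)

Derivation:
step 0: pivot 8 → sign +
step 1: pivot 8 → sign +
step 2: pivot 3/8 → sign +
step 3: pivot 3/8 → sign +
signature = (4, 0, 0)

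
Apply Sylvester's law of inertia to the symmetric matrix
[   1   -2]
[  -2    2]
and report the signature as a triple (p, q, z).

Answer: (1, 1, 0)

Derivation:
step 0: pivot 1 → sign +
step 1: pivot -2 → sign −
signature = (1, 1, 0)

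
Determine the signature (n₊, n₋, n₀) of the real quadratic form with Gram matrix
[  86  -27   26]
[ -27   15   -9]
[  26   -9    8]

Answer: (3, 0, 0)

Derivation:
step 0: pivot 86 → sign +
step 1: pivot 561/86 → sign +
step 2: pivot 6/187 → sign +
signature = (3, 0, 0)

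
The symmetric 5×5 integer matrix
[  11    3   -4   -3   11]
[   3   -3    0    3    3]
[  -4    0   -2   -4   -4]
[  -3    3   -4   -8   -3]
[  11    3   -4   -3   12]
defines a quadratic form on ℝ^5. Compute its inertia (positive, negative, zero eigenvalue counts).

step 0: pivot 11 → sign +
step 1: pivot -42/11 → sign −
step 2: pivot -22/7 → sign −
step 3: pivot 1/11 → sign +
step 4: pivot 1 → sign +
signature = (3, 2, 0)

Answer: (3, 2, 0)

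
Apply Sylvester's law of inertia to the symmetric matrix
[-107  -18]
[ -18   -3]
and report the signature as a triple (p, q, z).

step 0: pivot -107 → sign −
step 1: pivot 3/107 → sign +
signature = (1, 1, 0)

Answer: (1, 1, 0)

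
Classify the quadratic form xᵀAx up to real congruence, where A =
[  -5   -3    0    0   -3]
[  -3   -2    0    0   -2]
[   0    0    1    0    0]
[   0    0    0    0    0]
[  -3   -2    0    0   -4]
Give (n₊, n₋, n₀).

Answer: (1, 3, 1)

Derivation:
step 0: pivot -5 → sign −
step 1: pivot -1/5 → sign −
step 2: pivot 1 → sign +
step 3: pivot -2 → sign −
step 4: row/col 4 already zero → sign 0
signature = (1, 3, 1)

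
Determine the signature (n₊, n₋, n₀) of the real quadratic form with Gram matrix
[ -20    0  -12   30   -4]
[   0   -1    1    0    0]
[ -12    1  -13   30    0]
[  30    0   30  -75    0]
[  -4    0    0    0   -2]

step 0: pivot -20 → sign −
step 1: pivot -1 → sign −
step 2: pivot -24/5 → sign −
step 3: row/col 3 already zero → sign 0
step 4: row/col 4 already zero → sign 0
signature = (0, 3, 2)

Answer: (0, 3, 2)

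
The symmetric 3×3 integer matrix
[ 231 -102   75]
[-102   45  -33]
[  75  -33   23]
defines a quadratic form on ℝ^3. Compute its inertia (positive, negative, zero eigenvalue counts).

step 0: pivot 231 → sign +
step 1: pivot -3/77 → sign −
step 2: pivot -1 → sign −
signature = (1, 2, 0)

Answer: (1, 2, 0)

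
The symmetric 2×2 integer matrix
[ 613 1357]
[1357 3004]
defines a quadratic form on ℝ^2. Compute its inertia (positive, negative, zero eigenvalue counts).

Answer: (2, 0, 0)

Derivation:
step 0: pivot 613 → sign +
step 1: pivot 3/613 → sign +
signature = (2, 0, 0)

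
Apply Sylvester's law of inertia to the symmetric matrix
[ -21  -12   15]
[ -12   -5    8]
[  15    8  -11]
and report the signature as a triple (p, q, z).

step 0: pivot -21 → sign −
step 1: pivot 13/7 → sign +
step 2: pivot -6/13 → sign −
signature = (1, 2, 0)

Answer: (1, 2, 0)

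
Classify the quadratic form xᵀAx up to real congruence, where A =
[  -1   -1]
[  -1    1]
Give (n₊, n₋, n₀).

Answer: (1, 1, 0)

Derivation:
step 0: pivot -1 → sign −
step 1: pivot 2 → sign +
signature = (1, 1, 0)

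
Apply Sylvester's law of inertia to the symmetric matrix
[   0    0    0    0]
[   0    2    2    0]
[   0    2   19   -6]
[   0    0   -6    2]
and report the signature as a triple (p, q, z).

Answer: (2, 1, 1)

Derivation:
step 0: pivot 2 → sign +
step 1: pivot 17 → sign +
step 2: pivot -2/17 → sign −
step 3: row/col 3 already zero → sign 0
signature = (2, 1, 1)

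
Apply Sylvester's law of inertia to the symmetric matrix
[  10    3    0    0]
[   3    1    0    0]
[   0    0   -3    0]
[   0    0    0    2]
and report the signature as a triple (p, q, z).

Answer: (3, 1, 0)

Derivation:
step 0: pivot 10 → sign +
step 1: pivot 1/10 → sign +
step 2: pivot -3 → sign −
step 3: pivot 2 → sign +
signature = (3, 1, 0)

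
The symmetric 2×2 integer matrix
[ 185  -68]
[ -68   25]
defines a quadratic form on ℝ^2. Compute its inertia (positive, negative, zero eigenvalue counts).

step 0: pivot 185 → sign +
step 1: pivot 1/185 → sign +
signature = (2, 0, 0)

Answer: (2, 0, 0)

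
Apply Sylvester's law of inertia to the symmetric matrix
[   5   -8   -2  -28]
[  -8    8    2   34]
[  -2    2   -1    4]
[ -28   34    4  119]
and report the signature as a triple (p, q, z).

Answer: (1, 2, 1)

Derivation:
step 0: pivot 5 → sign +
step 1: pivot -24/5 → sign −
step 2: pivot -3/2 → sign −
step 3: row/col 3 already zero → sign 0
signature = (1, 2, 1)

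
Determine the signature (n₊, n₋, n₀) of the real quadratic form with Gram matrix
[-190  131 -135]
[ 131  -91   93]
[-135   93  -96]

Answer: (0, 3, 0)

Derivation:
step 0: pivot -190 → sign −
step 1: pivot -129/190 → sign −
step 2: pivot -3/43 → sign −
signature = (0, 3, 0)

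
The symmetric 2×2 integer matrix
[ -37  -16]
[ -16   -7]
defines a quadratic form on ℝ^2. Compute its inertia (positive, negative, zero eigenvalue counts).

step 0: pivot -37 → sign −
step 1: pivot -3/37 → sign −
signature = (0, 2, 0)

Answer: (0, 2, 0)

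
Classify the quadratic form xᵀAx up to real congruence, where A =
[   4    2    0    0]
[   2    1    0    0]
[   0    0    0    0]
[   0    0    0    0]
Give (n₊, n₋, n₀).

step 0: pivot 4 → sign +
step 1: row/col 1 already zero → sign 0
step 2: row/col 2 already zero → sign 0
step 3: row/col 3 already zero → sign 0
signature = (1, 0, 3)

Answer: (1, 0, 3)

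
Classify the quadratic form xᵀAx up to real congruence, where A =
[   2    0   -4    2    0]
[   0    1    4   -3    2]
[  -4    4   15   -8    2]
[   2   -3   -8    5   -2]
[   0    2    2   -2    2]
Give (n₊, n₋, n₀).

Answer: (4, 1, 0)

Derivation:
step 0: pivot 2 → sign +
step 1: pivot 1 → sign +
step 2: pivot -9 → sign −
step 3: pivot 10/9 → sign +
step 4: pivot 2/5 → sign +
signature = (4, 1, 0)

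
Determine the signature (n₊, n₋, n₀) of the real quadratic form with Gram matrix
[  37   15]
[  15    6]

step 0: pivot 37 → sign +
step 1: pivot -3/37 → sign −
signature = (1, 1, 0)

Answer: (1, 1, 0)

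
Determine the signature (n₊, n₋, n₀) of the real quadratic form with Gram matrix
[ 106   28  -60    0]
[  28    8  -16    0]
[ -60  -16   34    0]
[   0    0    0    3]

Answer: (3, 0, 1)

Derivation:
step 0: pivot 106 → sign +
step 1: pivot 32/53 → sign +
step 2: pivot 3 → sign +
step 3: row/col 3 already zero → sign 0
signature = (3, 0, 1)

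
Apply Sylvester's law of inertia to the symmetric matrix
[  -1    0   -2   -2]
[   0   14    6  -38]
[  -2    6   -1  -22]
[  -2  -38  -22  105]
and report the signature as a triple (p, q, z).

Answer: (2, 2, 0)

Derivation:
step 0: pivot -1 → sign −
step 1: pivot 14 → sign +
step 2: pivot 3/7 → sign +
step 3: pivot -1 → sign −
signature = (2, 2, 0)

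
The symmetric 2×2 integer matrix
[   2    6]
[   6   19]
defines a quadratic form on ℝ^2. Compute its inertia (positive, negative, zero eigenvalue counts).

step 0: pivot 2 → sign +
step 1: pivot 1 → sign +
signature = (2, 0, 0)

Answer: (2, 0, 0)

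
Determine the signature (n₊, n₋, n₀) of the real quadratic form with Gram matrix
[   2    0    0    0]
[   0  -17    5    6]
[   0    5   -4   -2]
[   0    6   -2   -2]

step 0: pivot 2 → sign +
step 1: pivot -17 → sign −
step 2: pivot -43/17 → sign −
step 3: pivot 6/43 → sign +
signature = (2, 2, 0)

Answer: (2, 2, 0)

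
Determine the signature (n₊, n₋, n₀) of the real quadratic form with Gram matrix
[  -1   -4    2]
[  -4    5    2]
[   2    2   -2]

step 0: pivot -1 → sign −
step 1: pivot 21 → sign +
step 2: pivot 2/7 → sign +
signature = (2, 1, 0)

Answer: (2, 1, 0)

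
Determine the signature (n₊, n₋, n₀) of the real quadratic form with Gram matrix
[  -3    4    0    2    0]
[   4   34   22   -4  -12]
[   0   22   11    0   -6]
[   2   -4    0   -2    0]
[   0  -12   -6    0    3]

step 0: pivot -3 → sign −
step 1: pivot 118/3 → sign +
step 2: pivot -77/59 → sign −
step 3: pivot -2/7 → sign −
step 4: pivot -3/11 → sign −
signature = (1, 4, 0)

Answer: (1, 4, 0)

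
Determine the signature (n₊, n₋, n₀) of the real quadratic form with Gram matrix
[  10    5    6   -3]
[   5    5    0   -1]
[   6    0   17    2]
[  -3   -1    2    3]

Answer: (4, 0, 0)

Derivation:
step 0: pivot 10 → sign +
step 1: pivot 5/2 → sign +
step 2: pivot 49/5 → sign +
step 3: pivot 6/245 → sign +
signature = (4, 0, 0)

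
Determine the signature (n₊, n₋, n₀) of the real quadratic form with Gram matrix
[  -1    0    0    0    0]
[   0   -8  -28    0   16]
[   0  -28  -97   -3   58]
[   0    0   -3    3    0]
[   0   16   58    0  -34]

Answer: (1, 3, 1)

Derivation:
step 0: pivot -1 → sign −
step 1: pivot -8 → sign −
step 2: pivot 1 → sign +
step 3: pivot -6 → sign −
step 4: row/col 4 already zero → sign 0
signature = (1, 3, 1)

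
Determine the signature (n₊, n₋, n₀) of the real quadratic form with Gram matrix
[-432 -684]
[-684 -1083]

Answer: (0, 1, 1)

Derivation:
step 0: pivot -432 → sign −
step 1: row/col 1 already zero → sign 0
signature = (0, 1, 1)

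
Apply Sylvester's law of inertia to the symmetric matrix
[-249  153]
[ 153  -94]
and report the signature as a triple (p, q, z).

step 0: pivot -249 → sign −
step 1: pivot 1/83 → sign +
signature = (1, 1, 0)

Answer: (1, 1, 0)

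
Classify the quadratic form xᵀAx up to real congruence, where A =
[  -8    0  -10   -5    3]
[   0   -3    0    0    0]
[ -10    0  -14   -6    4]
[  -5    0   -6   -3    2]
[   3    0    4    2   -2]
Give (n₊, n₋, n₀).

step 0: pivot -8 → sign −
step 1: pivot -3 → sign −
step 2: pivot -3/2 → sign −
step 3: pivot 1/6 → sign +
step 4: pivot -1 → sign −
signature = (1, 4, 0)

Answer: (1, 4, 0)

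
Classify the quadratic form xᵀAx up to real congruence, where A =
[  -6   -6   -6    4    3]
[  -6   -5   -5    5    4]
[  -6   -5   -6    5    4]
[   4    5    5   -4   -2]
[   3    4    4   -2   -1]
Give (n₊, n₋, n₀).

step 0: pivot -6 → sign −
step 1: pivot 1 → sign +
step 2: pivot -1 → sign −
step 3: pivot -7/3 → sign −
step 4: pivot -1/14 → sign −
signature = (1, 4, 0)

Answer: (1, 4, 0)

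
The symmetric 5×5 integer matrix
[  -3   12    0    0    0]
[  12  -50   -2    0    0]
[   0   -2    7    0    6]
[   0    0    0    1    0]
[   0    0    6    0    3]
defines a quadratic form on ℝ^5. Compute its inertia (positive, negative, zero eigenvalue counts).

step 0: pivot -3 → sign −
step 1: pivot -2 → sign −
step 2: pivot 9 → sign +
step 3: pivot 1 → sign +
step 4: pivot -1 → sign −
signature = (2, 3, 0)

Answer: (2, 3, 0)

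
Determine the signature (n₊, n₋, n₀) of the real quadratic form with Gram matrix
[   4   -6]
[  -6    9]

Answer: (1, 0, 1)

Derivation:
step 0: pivot 4 → sign +
step 1: row/col 1 already zero → sign 0
signature = (1, 0, 1)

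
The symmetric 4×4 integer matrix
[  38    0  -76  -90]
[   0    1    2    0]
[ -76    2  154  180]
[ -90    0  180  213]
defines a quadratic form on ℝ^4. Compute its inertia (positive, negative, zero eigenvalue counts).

Answer: (2, 2, 0)

Derivation:
step 0: pivot 38 → sign +
step 1: pivot 1 → sign +
step 2: pivot -2 → sign −
step 3: pivot -3/19 → sign −
signature = (2, 2, 0)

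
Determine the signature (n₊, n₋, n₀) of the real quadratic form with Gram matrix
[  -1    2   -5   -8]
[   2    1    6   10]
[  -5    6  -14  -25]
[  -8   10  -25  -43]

Answer: (3, 1, 0)

Derivation:
step 0: pivot -1 → sign −
step 1: pivot 5 → sign +
step 2: pivot 39/5 → sign +
step 3: pivot 6/13 → sign +
signature = (3, 1, 0)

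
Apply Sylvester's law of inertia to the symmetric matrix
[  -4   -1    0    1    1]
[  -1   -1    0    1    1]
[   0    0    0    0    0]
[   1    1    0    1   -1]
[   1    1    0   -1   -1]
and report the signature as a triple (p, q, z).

Answer: (1, 2, 2)

Derivation:
step 0: pivot -4 → sign −
step 1: pivot -3/4 → sign −
step 2: pivot 2 → sign +
step 3: row/col 3 already zero → sign 0
step 4: row/col 4 already zero → sign 0
signature = (1, 2, 2)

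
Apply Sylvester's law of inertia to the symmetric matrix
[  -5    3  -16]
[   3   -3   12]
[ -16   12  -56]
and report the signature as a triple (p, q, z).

Answer: (0, 2, 1)

Derivation:
step 0: pivot -5 → sign −
step 1: pivot -6/5 → sign −
step 2: row/col 2 already zero → sign 0
signature = (0, 2, 1)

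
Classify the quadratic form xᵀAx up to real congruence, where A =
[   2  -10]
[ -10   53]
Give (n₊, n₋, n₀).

step 0: pivot 2 → sign +
step 1: pivot 3 → sign +
signature = (2, 0, 0)

Answer: (2, 0, 0)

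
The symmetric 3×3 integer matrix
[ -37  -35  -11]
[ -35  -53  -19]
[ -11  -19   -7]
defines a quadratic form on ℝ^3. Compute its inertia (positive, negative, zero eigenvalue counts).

Answer: (0, 3, 0)

Derivation:
step 0: pivot -37 → sign −
step 1: pivot -736/37 → sign −
step 2: pivot -3/184 → sign −
signature = (0, 3, 0)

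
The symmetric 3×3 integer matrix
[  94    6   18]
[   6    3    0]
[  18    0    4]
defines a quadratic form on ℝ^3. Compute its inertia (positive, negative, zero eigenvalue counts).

Answer: (3, 0, 0)

Derivation:
step 0: pivot 94 → sign +
step 1: pivot 123/47 → sign +
step 2: pivot 2/41 → sign +
signature = (3, 0, 0)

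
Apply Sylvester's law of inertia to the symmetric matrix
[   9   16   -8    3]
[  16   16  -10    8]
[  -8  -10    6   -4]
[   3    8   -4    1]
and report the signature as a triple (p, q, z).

step 0: pivot 9 → sign +
step 1: pivot -112/9 → sign −
step 2: pivot 9/28 → sign +
step 3: row/col 3 already zero → sign 0
signature = (2, 1, 1)

Answer: (2, 1, 1)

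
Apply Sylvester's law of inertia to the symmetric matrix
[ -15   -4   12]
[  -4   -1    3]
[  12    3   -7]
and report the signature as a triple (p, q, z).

Answer: (2, 1, 0)

Derivation:
step 0: pivot -15 → sign −
step 1: pivot 1/15 → sign +
step 2: pivot 2 → sign +
signature = (2, 1, 0)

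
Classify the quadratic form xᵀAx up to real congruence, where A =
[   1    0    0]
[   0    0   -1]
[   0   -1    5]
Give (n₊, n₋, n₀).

step 0: pivot 1 → sign +
step 1: pivot 5 → sign +
step 2: pivot -1/5 → sign −
signature = (2, 1, 0)

Answer: (2, 1, 0)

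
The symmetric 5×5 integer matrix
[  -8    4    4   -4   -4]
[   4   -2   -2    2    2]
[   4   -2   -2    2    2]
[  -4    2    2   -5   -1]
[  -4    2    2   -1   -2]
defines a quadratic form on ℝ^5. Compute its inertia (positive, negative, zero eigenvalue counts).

step 0: pivot -8 → sign −
step 1: pivot -3 → sign −
step 2: pivot 1/3 → sign +
step 3: row/col 3 already zero → sign 0
step 4: row/col 4 already zero → sign 0
signature = (1, 2, 2)

Answer: (1, 2, 2)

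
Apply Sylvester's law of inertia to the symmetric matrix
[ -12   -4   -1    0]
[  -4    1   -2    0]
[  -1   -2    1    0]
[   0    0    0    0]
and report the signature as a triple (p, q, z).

step 0: pivot -12 → sign −
step 1: pivot 7/3 → sign +
step 2: pivot -3/28 → sign −
step 3: row/col 3 already zero → sign 0
signature = (1, 2, 1)

Answer: (1, 2, 1)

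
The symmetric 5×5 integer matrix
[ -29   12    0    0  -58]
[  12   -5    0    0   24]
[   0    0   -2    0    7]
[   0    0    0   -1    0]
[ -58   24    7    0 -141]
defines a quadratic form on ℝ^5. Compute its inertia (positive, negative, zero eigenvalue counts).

step 0: pivot -29 → sign −
step 1: pivot -1/29 → sign −
step 2: pivot -2 → sign −
step 3: pivot -1 → sign −
step 4: pivot -1/2 → sign −
signature = (0, 5, 0)

Answer: (0, 5, 0)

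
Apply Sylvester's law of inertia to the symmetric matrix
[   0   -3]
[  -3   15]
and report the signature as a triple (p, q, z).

Answer: (1, 1, 0)

Derivation:
step 0: pivot 15 → sign +
step 1: pivot -3/5 → sign −
signature = (1, 1, 0)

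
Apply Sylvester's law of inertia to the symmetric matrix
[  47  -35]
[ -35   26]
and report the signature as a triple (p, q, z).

step 0: pivot 47 → sign +
step 1: pivot -3/47 → sign −
signature = (1, 1, 0)

Answer: (1, 1, 0)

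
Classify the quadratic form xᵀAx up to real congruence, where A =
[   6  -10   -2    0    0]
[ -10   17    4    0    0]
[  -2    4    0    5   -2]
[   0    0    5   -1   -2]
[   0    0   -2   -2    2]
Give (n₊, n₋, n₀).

Answer: (3, 2, 0)

Derivation:
step 0: pivot 6 → sign +
step 1: pivot 1/3 → sign +
step 2: pivot -2 → sign −
step 3: pivot 23/2 → sign +
step 4: pivot -6/23 → sign −
signature = (3, 2, 0)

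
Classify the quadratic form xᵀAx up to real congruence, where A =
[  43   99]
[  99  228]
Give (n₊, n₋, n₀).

Answer: (2, 0, 0)

Derivation:
step 0: pivot 43 → sign +
step 1: pivot 3/43 → sign +
signature = (2, 0, 0)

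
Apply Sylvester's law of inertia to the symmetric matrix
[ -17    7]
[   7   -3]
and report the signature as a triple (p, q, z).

Answer: (0, 2, 0)

Derivation:
step 0: pivot -17 → sign −
step 1: pivot -2/17 → sign −
signature = (0, 2, 0)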